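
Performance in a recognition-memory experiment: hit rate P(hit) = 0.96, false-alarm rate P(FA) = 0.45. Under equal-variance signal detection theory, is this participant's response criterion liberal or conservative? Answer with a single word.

liberal

z(H) = 1.751, z(FA) = -0.126
c = −½·(z(H) + z(FA)) = -0.8125
c < 0 → liberal criterion (biased toward responding “yes”).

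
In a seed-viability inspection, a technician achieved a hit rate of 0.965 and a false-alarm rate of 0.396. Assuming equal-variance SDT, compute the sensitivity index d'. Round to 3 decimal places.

d' = 2.076

z(H) = z(0.965) = 1.8119
z(FA) = z(0.396) = -0.2637
d' = z(H) − z(FA) = 1.8119 − (-0.2637) = 2.0756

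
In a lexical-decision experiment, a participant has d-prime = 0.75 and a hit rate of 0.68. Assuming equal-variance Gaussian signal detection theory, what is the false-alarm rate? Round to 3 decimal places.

false-alarm rate = 0.389

z(hit rate) = z(0.68) = 0.4677
z(FA) = z(H) − d' = 0.4677 − 0.75 = -0.2823
false-alarm rate = Φ(-0.2823) = 0.3889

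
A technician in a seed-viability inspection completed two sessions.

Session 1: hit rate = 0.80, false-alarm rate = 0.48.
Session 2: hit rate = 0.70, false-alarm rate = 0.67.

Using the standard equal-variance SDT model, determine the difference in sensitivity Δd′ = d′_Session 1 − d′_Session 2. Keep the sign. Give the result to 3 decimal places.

Session 1: z(0.80) = 0.8416, z(0.48) = -0.0502, d' = 0.8918
Session 2: z(0.70) = 0.5244, z(0.67) = 0.4399, d' = 0.0845
Δd' = d'_Session 1 − d'_Session 2 = 0.8918 − 0.0845 = 0.8073
Session 1 has the higher sensitivity.

Δd′ = 0.807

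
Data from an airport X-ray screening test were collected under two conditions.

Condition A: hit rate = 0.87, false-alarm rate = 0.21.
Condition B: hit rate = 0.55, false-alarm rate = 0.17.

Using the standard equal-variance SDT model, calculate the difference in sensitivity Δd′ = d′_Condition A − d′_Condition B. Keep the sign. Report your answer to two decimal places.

Δd′ = 0.85

Condition A: z(0.87) = 1.126, z(0.21) = -0.806, d' = 1.932
Condition B: z(0.55) = 0.126, z(0.17) = -0.954, d' = 1.080
Δd' = d'_Condition A − d'_Condition B = 1.932 − 1.080 = 0.852
Condition A has the higher sensitivity.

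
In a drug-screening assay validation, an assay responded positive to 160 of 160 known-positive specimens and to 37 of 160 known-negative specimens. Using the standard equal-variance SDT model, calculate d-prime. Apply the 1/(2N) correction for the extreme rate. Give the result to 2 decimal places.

The hit rate is 160/160 = 1, so apply the 1/(2N) correction: H → 1 − 1/(2·160) = 0.99687.
z(H) = z(0.99687) = 2.734
z(FA) = z(0.23125) = -0.735
d' = 2.734 − (-0.735) = 3.469

d-prime = 3.47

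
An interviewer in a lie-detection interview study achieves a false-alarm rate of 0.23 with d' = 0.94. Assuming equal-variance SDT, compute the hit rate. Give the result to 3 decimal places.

z(false-alarm rate) = z(0.23) = -0.7388
z(H) = z(FA) + d' = -0.7388 + 0.94 = 0.2012
hit rate = Φ(0.2012) = 0.5797

hit rate = 0.580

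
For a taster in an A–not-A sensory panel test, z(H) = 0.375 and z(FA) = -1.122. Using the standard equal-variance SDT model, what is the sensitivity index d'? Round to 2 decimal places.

d' = 1.50

d' = z(H) − z(FA) = 0.375 − (-1.122) = 1.497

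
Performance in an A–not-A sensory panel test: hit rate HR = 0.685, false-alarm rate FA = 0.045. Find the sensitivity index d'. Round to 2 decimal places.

d' = 2.18

Φ⁻¹(0.685) = 0.482, Φ⁻¹(0.045) = -1.695
d' = z(H) − z(FA) = 0.482 − (-1.695) = 2.177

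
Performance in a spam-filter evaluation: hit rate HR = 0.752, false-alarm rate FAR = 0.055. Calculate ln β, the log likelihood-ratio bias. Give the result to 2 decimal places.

ln β = 1.05

z(H) = z(0.752) = 0.681
z(FA) = z(0.055) = -1.598
ln β = −½·[z(H)² − z(FA)²] = −0.5 × (0.464 − 2.554) = 1.045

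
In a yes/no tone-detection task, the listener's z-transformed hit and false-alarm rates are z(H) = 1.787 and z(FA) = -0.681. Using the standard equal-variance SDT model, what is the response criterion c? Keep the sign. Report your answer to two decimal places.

c = -0.55

c = −½·[z(H) + z(FA)] = −½·(1.787 + (-0.681)) = -0.553
c < 0: the listener has a liberal response bias.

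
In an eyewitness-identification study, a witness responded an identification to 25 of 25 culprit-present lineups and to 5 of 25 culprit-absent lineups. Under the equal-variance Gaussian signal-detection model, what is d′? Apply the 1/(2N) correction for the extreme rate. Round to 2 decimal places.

d′ = 2.90

The hit rate is 25/25 = 1, so apply the 1/(2N) correction: H → 1 − 1/(2·25) = 0.98000.
z(H) = z(0.98000) = 2.054
z(FA) = z(0.20000) = -0.842
d' = 2.054 − (-0.842) = 2.896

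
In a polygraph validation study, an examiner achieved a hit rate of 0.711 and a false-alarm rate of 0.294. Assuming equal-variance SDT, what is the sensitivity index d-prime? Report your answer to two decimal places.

Φ⁻¹(0.711) = 0.556, Φ⁻¹(0.294) = -0.542
d' = z(H) − z(FA) = 0.556 − (-0.542) = 1.098

d-prime = 1.10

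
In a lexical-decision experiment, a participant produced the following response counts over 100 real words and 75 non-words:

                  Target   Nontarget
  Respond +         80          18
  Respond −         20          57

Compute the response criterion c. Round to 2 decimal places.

c = -0.07

H = 80/100 = 0.8000
FA = 18/75 = 0.2400
z(H) = 0.842
z(FA) = -0.706
c = −½·[z(H) + z(FA)] = −0.5 × (0.842 + (-0.706)) = -0.068
c < 0: the participant has a liberal response bias.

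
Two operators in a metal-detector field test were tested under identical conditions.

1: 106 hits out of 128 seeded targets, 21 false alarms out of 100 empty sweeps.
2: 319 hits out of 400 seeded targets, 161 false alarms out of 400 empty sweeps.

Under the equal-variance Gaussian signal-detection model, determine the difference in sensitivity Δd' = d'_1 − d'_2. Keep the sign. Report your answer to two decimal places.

1: z(0.8281) = 0.947, z(0.2100) = -0.806, d' = 1.753
2: z(0.7975) = 0.833, z(0.4025) = -0.247, d' = 1.080
Δd' = d'_1 − d'_2 = 1.753 − 1.080 = 0.673
1 has the higher sensitivity.

Δd' = 0.67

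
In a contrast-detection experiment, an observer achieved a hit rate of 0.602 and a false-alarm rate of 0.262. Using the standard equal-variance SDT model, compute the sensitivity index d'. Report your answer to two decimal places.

d' = 0.90

Φ⁻¹(0.602) = 0.259, Φ⁻¹(0.262) = -0.637
d' = z(H) − z(FA) = 0.259 − (-0.637) = 0.896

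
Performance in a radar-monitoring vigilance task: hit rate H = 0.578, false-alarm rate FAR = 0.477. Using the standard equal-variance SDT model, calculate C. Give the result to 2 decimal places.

Φ⁻¹(H) = 0.197
Φ⁻¹(FA) = -0.058
c = −½·[z(H) + z(FA)] = −0.5 × (0.197 + (-0.058)) = -0.0695

C = -0.07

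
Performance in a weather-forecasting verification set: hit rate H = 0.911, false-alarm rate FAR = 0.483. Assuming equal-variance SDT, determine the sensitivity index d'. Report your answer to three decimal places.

d' = 1.390

z(H) = 1.3469
z(FA) = -0.0426
d' = z(H) − z(FA) = 1.3469 − (-0.0426) = 1.3895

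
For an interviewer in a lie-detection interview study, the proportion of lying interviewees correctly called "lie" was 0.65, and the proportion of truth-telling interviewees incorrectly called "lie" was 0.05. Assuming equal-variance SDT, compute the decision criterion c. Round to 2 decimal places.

Φ⁻¹(H) = 0.385
Φ⁻¹(FA) = -1.645
c = −½·[z(H) + z(FA)] = −0.5 × (0.385 + (-1.645)) = 0.630

c = 0.63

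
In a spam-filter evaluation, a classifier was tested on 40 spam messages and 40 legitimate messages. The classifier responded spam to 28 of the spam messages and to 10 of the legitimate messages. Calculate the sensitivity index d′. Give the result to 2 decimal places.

H = 28/40 = 0.7000
FA = 10/40 = 0.2500
z(0.7000) = 0.5244, z(0.2500) = -0.6745
d' = z(H) − z(FA) = 0.5244 − (-0.6745) = 1.1989

d′ = 1.20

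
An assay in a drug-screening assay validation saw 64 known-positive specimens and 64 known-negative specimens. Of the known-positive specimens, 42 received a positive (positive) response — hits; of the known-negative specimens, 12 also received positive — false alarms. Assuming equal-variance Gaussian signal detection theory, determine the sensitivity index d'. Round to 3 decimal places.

H = 42/64 = 0.6562
FA = 12/64 = 0.1875
z(H) = 0.4021
z(FA) = -0.8871
d' = z(H) − z(FA) = 0.4021 − (-0.8871) = 1.2892

d' = 1.289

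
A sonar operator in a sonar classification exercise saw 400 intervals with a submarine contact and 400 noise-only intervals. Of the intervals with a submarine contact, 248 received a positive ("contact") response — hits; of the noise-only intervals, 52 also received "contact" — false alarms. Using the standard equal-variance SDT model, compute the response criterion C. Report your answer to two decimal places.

H = 248/400 = 0.6200
FA = 52/400 = 0.1300
z(H) = 0.3055
z(FA) = -1.1264
c = −½·[z(H) + z(FA)] = −0.5 × (0.3055 + (-1.1264)) = 0.41045

C = 0.41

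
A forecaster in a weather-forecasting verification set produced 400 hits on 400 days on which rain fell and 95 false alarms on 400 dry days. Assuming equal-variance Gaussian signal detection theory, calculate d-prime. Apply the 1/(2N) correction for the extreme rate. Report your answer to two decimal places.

d-prime = 3.74

The hit rate is 400/400 = 1, so apply the 1/(2N) correction: H → 1 − 1/(2·400) = 0.99875.
z(H) = z(0.99875) = 3.023
z(FA) = z(0.23750) = -0.714
d' = 3.023 − (-0.714) = 3.737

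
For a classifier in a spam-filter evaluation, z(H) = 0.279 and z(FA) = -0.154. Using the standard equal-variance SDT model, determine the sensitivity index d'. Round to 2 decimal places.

d' = z(H) − z(FA) = 0.279 − (-0.154) = 0.433

d' = 0.43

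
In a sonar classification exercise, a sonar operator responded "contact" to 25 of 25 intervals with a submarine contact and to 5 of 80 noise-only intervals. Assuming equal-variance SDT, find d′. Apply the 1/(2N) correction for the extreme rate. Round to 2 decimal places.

The hit rate is 25/25 = 1, so apply the 1/(2N) correction: H → 1 − 1/(2·25) = 0.98000.
z(H) = z(0.98000) = 2.054
z(FA) = z(0.06250) = -1.534
d' = 2.054 − (-1.534) = 3.588

d′ = 3.59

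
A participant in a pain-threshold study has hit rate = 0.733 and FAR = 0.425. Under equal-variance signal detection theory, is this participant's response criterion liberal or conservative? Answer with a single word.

z(H) = 0.622, z(FA) = -0.189
c = −½·(z(H) + z(FA)) = -0.2165
c < 0 → liberal criterion (biased toward responding “yes”).

liberal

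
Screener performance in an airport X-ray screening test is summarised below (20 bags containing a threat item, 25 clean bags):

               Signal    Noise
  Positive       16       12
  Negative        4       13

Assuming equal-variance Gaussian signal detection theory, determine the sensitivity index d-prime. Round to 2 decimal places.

d-prime = 0.89

H = 16/20 = 0.8000
FA = 12/25 = 0.4800
z(H) = 0.8416
z(FA) = -0.0502
d' = z(H) − z(FA) = 0.8416 − (-0.0502) = 0.8918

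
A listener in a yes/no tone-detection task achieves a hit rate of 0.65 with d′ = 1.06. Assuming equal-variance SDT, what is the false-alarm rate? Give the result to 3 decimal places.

z(hit rate) = z(0.65) = 0.3853
z(FA) = z(H) − d' = 0.3853 − 1.06 = -0.6747
false-alarm rate = Φ(-0.6747) = 0.2499

false-alarm rate = 0.250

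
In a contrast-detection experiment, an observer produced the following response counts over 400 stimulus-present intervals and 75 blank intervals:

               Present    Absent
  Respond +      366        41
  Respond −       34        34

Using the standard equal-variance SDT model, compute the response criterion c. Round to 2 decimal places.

H = 366/400 = 0.9150
FA = 41/75 = 0.5467
z(0.9150) = 1.3722, z(0.5467) = 0.1173
c = −½·[z(H) + z(FA)] = −0.5 × (1.3722 + 0.1173) = -0.74475
c < 0: the observer has a liberal response bias.

c = -0.74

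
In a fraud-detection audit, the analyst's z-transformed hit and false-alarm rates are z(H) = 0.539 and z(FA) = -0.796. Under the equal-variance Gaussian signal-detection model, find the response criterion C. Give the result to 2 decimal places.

C = 0.13

c = −½·[z(H) + z(FA)] = −½·(0.539 + (-0.796)) = 0.1285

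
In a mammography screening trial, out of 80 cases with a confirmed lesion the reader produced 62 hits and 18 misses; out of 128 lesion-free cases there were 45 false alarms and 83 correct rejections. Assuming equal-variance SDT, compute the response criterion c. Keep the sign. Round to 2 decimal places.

c = -0.19

H = 62/80 = 0.7750
FA = 45/128 = 0.3516
z(H) = z(0.7750) = 0.7554
z(FA) = z(0.3516) = -0.3810
c = −½·[z(H) + z(FA)] = −0.5 × (0.7554 + (-0.3810)) = -0.1872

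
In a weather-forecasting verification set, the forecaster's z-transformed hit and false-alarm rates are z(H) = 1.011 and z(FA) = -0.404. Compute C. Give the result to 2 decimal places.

C = -0.30

c = −½·[z(H) + z(FA)] = −½·(1.011 + (-0.404)) = -0.3035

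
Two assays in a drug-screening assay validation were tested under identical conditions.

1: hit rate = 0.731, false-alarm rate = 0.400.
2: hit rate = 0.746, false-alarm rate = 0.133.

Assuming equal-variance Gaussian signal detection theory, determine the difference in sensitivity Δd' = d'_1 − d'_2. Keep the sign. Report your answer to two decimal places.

1: z(0.731) = 0.616, z(0.400) = -0.253, d' = 0.869
2: z(0.746) = 0.662, z(0.133) = -1.112, d' = 1.774
Δd' = d'_1 − d'_2 = 0.869 − 1.774 = -0.905
2 has the higher sensitivity.

Δd' = -0.91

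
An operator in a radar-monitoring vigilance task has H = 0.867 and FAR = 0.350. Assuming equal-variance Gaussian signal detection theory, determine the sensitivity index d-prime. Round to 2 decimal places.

d-prime = 1.50

z(0.867) = 1.1123, z(0.350) = -0.3853
d' = z(H) − z(FA) = 1.1123 − (-0.3853) = 1.4976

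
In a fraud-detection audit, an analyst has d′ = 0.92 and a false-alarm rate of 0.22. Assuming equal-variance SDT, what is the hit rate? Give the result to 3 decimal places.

z(false-alarm rate) = z(0.22) = -0.7722
z(H) = z(FA) + d' = -0.7722 + 0.92 = 0.1478
hit rate = Φ(0.1478) = 0.5587

hit rate = 0.559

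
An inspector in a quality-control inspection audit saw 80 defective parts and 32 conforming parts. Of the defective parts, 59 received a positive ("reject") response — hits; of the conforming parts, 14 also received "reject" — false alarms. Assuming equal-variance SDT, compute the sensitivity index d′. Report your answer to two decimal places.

d′ = 0.79

H = 59/80 = 0.7375
FA = 14/32 = 0.4375
z(H) = z(0.7375) = 0.6357
z(FA) = z(0.4375) = -0.1573
d' = z(H) − z(FA) = 0.6357 − (-0.1573) = 0.7930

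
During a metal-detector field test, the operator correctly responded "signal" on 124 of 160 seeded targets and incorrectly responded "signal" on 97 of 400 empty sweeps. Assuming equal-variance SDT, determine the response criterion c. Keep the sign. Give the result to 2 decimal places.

c = -0.03

H = 124/160 = 0.7750
FA = 97/400 = 0.2425
z(0.7750) = 0.7554, z(0.2425) = -0.6983
c = −½·[z(H) + z(FA)] = −0.5 × (0.7554 + (-0.6983)) = -0.02855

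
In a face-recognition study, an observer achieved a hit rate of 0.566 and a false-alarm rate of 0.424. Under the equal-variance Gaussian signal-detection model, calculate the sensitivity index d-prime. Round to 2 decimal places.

z(0.566) = 0.1662, z(0.424) = -0.1917
d' = z(H) − z(FA) = 0.1662 − (-0.1917) = 0.3579

d-prime = 0.36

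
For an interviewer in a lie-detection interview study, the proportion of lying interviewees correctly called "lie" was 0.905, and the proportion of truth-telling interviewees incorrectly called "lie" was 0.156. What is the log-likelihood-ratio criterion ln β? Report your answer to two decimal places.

Φ⁻¹(H) = 1.311
Φ⁻¹(FA) = -1.011
ln β = −½·[z(H)² − z(FA)²] = −0.5 × (1.719 − 1.022) = -0.3485

ln β = -0.35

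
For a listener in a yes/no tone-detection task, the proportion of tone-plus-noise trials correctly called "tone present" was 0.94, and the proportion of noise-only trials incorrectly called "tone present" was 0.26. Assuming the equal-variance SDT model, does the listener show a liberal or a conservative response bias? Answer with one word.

z(H) = 1.555, z(FA) = -0.643
c = −½·(z(H) + z(FA)) = -0.456
c < 0 → liberal criterion (biased toward responding “yes”).

liberal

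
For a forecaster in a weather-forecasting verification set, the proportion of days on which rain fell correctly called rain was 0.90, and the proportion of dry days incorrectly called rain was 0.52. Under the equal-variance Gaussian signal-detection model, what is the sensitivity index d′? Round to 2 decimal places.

z(0.90) = 1.282, z(0.52) = 0.050
d' = z(H) − z(FA) = 1.282 − 0.050 = 1.232

d′ = 1.23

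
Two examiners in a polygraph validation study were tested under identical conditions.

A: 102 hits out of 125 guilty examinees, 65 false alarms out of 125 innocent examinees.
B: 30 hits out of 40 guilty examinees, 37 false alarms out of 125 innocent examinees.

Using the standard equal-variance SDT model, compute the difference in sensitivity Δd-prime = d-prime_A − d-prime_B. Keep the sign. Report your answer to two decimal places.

Δd-prime = -0.36

A: z(0.8160) = 0.900, z(0.5200) = 0.050, d' = 0.850
B: z(0.7500) = 0.674, z(0.2960) = -0.536, d' = 1.210
Δd' = d'_A − d'_B = 0.850 − 1.210 = -0.360
B has the higher sensitivity.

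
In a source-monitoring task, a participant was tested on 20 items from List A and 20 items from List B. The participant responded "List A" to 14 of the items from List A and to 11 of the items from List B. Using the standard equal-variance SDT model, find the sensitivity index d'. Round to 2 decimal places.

d' = 0.40

H = 14/20 = 0.7000
FA = 11/20 = 0.5500
z(0.7000) = 0.5244, z(0.5500) = 0.1257
d' = z(H) − z(FA) = 0.5244 − 0.1257 = 0.3987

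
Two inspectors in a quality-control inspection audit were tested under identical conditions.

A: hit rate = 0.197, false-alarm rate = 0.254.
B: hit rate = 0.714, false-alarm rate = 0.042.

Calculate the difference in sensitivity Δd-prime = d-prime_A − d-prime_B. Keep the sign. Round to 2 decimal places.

Δd-prime = -2.48

A: z(0.197) = -0.852, z(0.254) = -0.662, d' = -0.190
B: z(0.714) = 0.565, z(0.042) = -1.728, d' = 2.293
Δd' = d'_A − d'_B = -0.190 − 2.293 = -2.483
B has the higher sensitivity.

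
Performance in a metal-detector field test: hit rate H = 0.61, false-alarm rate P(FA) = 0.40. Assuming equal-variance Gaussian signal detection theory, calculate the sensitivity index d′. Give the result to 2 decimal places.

Φ⁻¹(H) = Φ⁻¹(0.61) = 0.279
Φ⁻¹(FA) = Φ⁻¹(0.40) = -0.253
d' = z(H) − z(FA) = 0.279 − (-0.253) = 0.532

d′ = 0.53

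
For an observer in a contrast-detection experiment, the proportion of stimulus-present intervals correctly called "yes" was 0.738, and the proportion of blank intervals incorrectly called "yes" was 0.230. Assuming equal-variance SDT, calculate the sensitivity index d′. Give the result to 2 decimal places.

d′ = 1.38

Φ⁻¹(H) = Φ⁻¹(0.738) = 0.6372
Φ⁻¹(FA) = Φ⁻¹(0.230) = -0.7388
d' = z(H) − z(FA) = 0.6372 − (-0.7388) = 1.3760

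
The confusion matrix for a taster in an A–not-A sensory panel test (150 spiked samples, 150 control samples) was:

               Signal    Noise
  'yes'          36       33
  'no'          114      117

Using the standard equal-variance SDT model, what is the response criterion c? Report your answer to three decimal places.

c = 0.739

H = 36/150 = 0.2400
FA = 33/150 = 0.2200
z(H) = z(0.2400) = -0.7063
z(FA) = z(0.2200) = -0.7722
c = −½·[z(H) + z(FA)] = −0.5 × (-0.7063 + (-0.7722)) = 0.73925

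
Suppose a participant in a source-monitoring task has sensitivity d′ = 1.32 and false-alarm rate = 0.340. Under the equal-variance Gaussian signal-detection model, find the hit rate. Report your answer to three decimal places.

hit rate = 0.818

z(false-alarm rate) = z(0.340) = -0.4125
z(H) = z(FA) + d' = -0.4125 + 1.32 = 0.9075
hit rate = Φ(0.9075) = 0.8179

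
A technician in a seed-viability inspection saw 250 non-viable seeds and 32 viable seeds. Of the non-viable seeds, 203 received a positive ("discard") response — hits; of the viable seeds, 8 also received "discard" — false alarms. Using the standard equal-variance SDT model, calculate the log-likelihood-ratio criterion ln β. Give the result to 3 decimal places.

ln β = -0.164

H = 203/250 = 0.8120
FA = 8/32 = 0.2500
z(H) = z(0.8120) = 0.8853
z(FA) = z(0.2500) = -0.6745
ln β = −½·[z(H)² − z(FA)²] = −0.5 × (0.7838 − 0.4550) = -0.1644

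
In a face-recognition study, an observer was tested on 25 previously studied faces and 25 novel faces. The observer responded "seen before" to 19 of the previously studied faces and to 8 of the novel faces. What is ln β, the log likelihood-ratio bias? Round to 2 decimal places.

H = 19/25 = 0.7600
FA = 8/25 = 0.3200
Φ⁻¹(0.7600) = 0.706, Φ⁻¹(0.3200) = -0.468
ln β = −½·[z(H)² − z(FA)²] = −0.5 × (0.498 − 0.219) = -0.1395

ln β = -0.14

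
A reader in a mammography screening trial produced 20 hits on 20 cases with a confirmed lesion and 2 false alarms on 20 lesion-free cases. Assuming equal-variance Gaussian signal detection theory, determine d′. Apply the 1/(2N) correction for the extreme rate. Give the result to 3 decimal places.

The hit rate is 20/20 = 1, so apply the 1/(2N) correction: H → 1 − 1/(2·20) = 0.97500.
z(H) = z(0.97500) = 1.9600
z(FA) = z(0.10000) = -1.2816
d' = 1.9600 − (-1.2816) = 3.2416

d′ = 3.242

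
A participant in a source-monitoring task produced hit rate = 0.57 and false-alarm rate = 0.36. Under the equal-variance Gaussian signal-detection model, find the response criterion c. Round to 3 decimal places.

c = 0.091

z(0.57) = 0.1764, z(0.36) = -0.3585
c = −½·[z(H) + z(FA)] = −0.5 × (0.1764 + (-0.3585)) = 0.09105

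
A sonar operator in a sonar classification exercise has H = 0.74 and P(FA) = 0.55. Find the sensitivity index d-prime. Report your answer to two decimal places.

Φ⁻¹(0.74) = 0.643, Φ⁻¹(0.55) = 0.126
d' = z(H) − z(FA) = 0.643 − 0.126 = 0.517

d-prime = 0.52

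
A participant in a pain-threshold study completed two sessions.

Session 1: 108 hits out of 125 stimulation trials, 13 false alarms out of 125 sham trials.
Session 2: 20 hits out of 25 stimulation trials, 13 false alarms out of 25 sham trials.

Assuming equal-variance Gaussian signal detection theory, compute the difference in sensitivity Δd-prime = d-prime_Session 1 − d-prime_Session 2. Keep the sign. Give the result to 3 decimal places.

Δd-prime = 1.566

Session 1: z(0.8640) = 1.0985, z(0.1040) = -1.2591, d' = 2.3576
Session 2: z(0.8000) = 0.8416, z(0.5200) = 0.0502, d' = 0.7914
Δd' = d'_Session 1 − d'_Session 2 = 2.3576 − 0.7914 = 1.5662
Session 1 has the higher sensitivity.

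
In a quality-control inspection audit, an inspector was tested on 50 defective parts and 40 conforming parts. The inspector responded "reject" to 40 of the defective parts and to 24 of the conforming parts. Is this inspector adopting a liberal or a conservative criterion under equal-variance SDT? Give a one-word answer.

z(H) = 0.842, z(FA) = 0.253
c = −½·(z(H) + z(FA)) = -0.5475
c < 0 → liberal criterion (biased toward responding “yes”).

liberal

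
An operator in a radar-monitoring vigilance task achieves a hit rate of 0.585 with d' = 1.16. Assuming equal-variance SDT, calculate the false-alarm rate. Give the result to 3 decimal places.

false-alarm rate = 0.172

z(hit rate) = z(0.585) = 0.2147
z(FA) = z(H) − d' = 0.2147 − 1.16 = -0.9453
false-alarm rate = Φ(-0.9453) = 0.1723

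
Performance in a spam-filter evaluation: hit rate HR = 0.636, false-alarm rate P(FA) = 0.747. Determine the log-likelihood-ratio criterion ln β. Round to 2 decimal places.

z(H) = 0.348
z(FA) = 0.665
ln β = −½·[z(H)² − z(FA)²] = −0.5 × (0.121 − 0.442) = 0.1605

ln β = 0.16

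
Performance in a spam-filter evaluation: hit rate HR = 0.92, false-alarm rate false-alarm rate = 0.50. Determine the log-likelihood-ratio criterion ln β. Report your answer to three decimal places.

z(0.92) = 1.4051, z(0.50) = 0.0000
ln β = −½·[z(H)² − z(FA)²] = −0.5 × (1.9743 − 0.0000) = -0.98715

ln β = -0.987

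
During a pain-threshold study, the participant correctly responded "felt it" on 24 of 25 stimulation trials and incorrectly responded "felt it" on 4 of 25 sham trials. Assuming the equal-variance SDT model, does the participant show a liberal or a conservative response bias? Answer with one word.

liberal

z(H) = 1.751, z(FA) = -0.994
c = −½·(z(H) + z(FA)) = -0.3785
c < 0 → liberal criterion (biased toward responding “yes”).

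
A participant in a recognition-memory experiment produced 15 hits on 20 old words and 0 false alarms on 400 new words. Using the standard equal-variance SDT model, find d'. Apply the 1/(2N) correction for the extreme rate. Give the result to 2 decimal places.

d' = 3.70

The false-alarm rate is 0/400 = 0, so apply the 1/(2N) correction: FA → 1/(2·400) = 0.00125.
z(H) = z(0.75000) = 0.674
z(FA) = z(0.00125) = -3.023
d' = 0.674 − (-3.023) = 3.697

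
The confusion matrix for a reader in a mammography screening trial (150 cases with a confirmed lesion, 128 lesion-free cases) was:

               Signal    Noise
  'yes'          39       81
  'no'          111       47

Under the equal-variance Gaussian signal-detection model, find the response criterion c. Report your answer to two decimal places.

c = 0.15

H = 39/150 = 0.2600
FA = 81/128 = 0.6328
z(H) = -0.643
z(FA) = 0.339
c = −½·[z(H) + z(FA)] = −0.5 × (-0.643 + 0.339) = 0.152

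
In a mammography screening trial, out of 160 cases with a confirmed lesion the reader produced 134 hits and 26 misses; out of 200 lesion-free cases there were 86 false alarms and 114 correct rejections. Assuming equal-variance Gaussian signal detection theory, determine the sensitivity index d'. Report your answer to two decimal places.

H = 134/160 = 0.8375
FA = 86/200 = 0.4300
z(H) = 0.984
z(FA) = -0.176
d' = z(H) − z(FA) = 0.984 − (-0.176) = 1.160

d' = 1.16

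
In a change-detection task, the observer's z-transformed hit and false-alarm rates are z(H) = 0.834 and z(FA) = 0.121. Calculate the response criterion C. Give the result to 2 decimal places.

C = -0.48

c = −½·[z(H) + z(FA)] = −½·(0.834 + 0.121) = -0.4775
c < 0: the observer has a liberal response bias.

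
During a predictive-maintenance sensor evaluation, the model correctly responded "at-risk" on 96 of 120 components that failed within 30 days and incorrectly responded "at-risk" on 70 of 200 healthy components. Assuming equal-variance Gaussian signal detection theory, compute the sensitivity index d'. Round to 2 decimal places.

d' = 1.23

H = 96/120 = 0.8000
FA = 70/200 = 0.3500
z(0.8000) = 0.8416, z(0.3500) = -0.3853
d' = z(H) − z(FA) = 0.8416 − (-0.3853) = 1.2269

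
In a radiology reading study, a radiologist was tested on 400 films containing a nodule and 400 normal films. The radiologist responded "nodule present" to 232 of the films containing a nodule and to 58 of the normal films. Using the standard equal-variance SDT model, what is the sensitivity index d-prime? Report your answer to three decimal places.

d-prime = 1.260

H = 232/400 = 0.5800
FA = 58/400 = 0.1450
z(H) = 0.2019
z(FA) = -1.0581
d' = z(H) − z(FA) = 0.2019 − (-1.0581) = 1.2600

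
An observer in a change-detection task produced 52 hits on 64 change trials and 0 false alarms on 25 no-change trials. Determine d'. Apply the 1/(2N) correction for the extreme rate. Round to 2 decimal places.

d' = 2.94

The false-alarm rate is 0/25 = 0, so apply the 1/(2N) correction: FA → 1/(2·25) = 0.02000.
z(H) = z(0.81250) = 0.887
z(FA) = z(0.02000) = -2.054
d' = 0.887 − (-2.054) = 2.941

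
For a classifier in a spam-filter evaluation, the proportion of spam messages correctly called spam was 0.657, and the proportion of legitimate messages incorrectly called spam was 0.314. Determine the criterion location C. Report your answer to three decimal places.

Φ⁻¹(H) = Φ⁻¹(0.657) = 0.4043
Φ⁻¹(FA) = Φ⁻¹(0.314) = -0.4845
c = −½·[z(H) + z(FA)] = −0.5 × (0.4043 + (-0.4845)) = 0.0401

C = 0.040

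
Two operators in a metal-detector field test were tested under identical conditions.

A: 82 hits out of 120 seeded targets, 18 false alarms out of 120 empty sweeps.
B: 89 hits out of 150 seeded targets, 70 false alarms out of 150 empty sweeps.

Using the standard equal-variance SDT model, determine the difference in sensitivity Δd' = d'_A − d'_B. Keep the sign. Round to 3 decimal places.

A: z(0.6833) = 0.4769, z(0.1500) = -1.0364, d' = 1.5133
B: z(0.5933) = 0.2360, z(0.4667) = -0.0836, d' = 0.3196
Δd' = d'_A − d'_B = 1.5133 − 0.3196 = 1.1937
A has the higher sensitivity.

Δd' = 1.194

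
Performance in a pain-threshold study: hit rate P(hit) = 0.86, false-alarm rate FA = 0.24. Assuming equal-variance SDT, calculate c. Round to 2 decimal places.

Φ⁻¹(0.86) = 1.0803, Φ⁻¹(0.24) = -0.7063
c = −½·[z(H) + z(FA)] = −0.5 × (1.0803 + (-0.7063)) = -0.1870

c = -0.19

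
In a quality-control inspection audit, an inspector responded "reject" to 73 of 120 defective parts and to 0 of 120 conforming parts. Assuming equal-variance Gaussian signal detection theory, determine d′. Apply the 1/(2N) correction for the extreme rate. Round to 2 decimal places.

The false-alarm rate is 0/120 = 0, so apply the 1/(2N) correction: FA → 1/(2·120) = 0.00417.
z(H) = z(0.60833) = 0.275
z(FA) = z(0.00417) = -2.638
d' = 0.275 − (-2.638) = 2.913

d′ = 2.91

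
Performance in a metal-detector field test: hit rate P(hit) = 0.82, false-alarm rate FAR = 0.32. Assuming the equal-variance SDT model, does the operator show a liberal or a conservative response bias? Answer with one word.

liberal

z(H) = 0.915, z(FA) = -0.468
c = −½·(z(H) + z(FA)) = -0.2235
c < 0 → liberal criterion (biased toward responding “yes”).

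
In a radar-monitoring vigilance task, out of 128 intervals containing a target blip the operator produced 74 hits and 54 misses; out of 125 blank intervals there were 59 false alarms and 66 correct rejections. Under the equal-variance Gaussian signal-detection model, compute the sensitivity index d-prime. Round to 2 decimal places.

H = 74/128 = 0.5781
FA = 59/125 = 0.4720
Φ⁻¹(H) = 0.197
Φ⁻¹(FA) = -0.070
d' = z(H) − z(FA) = 0.197 − (-0.070) = 0.267

d-prime = 0.27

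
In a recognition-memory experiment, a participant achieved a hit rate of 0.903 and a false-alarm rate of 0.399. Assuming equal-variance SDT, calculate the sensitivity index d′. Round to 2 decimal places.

d′ = 1.55

z(H) = z(0.903) = 1.2988
z(FA) = z(0.399) = -0.2559
d' = z(H) − z(FA) = 1.2988 − (-0.2559) = 1.5547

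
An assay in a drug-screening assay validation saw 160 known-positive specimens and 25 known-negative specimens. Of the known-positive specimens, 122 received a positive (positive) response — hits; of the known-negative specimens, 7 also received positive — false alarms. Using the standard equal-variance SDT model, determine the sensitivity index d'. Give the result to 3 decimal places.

d' = 1.297

H = 122/160 = 0.7625
FA = 7/25 = 0.2800
Φ⁻¹(H) = 0.7144
Φ⁻¹(FA) = -0.5828
d' = z(H) − z(FA) = 0.7144 − (-0.5828) = 1.2972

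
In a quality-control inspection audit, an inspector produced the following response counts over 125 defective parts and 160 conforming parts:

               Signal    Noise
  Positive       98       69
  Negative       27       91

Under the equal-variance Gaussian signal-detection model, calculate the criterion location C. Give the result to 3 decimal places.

H = 98/125 = 0.7840
FA = 69/160 = 0.4313
z(H) = z(0.7840) = 0.7858
z(FA) = z(0.4313) = -0.1731
c = −½·[z(H) + z(FA)] = −0.5 × (0.7858 + (-0.1731)) = -0.30635

C = -0.306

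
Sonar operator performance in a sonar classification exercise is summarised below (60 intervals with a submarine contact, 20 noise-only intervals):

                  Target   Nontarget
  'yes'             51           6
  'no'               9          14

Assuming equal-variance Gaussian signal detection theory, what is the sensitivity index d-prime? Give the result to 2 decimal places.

H = 51/60 = 0.8500
FA = 6/20 = 0.3000
Φ⁻¹(H) = 1.0364
Φ⁻¹(FA) = -0.5244
d' = z(H) − z(FA) = 1.0364 − (-0.5244) = 1.5608

d-prime = 1.56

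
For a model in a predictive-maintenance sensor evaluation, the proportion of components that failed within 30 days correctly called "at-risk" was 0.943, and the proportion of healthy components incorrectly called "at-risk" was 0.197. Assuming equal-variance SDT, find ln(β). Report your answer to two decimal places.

z(0.943) = 1.580, z(0.197) = -0.852
ln β = −½·[z(H)² − z(FA)²] = −0.5 × (2.496 − 0.726) = -0.885

ln β = -0.89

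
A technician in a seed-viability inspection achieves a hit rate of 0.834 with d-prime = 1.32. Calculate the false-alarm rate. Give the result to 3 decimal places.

z(hit rate) = z(0.834) = 0.9701
z(FA) = z(H) − d' = 0.9701 − 1.32 = -0.3499
false-alarm rate = Φ(-0.3499) = 0.3632

false-alarm rate = 0.363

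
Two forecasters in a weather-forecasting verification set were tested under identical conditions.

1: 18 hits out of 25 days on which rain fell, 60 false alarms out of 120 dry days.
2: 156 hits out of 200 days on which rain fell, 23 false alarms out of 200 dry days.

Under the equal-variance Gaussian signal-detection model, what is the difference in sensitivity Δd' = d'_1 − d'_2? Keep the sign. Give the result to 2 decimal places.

Δd' = -1.39

1: z(0.7200) = 0.583, z(0.5000) = 0.000, d' = 0.583
2: z(0.7800) = 0.772, z(0.1150) = -1.200, d' = 1.972
Δd' = d'_1 − d'_2 = 0.583 − 1.972 = -1.389
2 has the higher sensitivity.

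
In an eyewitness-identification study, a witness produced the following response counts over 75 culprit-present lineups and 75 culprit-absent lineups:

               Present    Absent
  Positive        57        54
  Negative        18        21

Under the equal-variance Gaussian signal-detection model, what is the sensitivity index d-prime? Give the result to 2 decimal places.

d-prime = 0.12

H = 57/75 = 0.7600
FA = 54/75 = 0.7200
Φ⁻¹(H) = 0.7063
Φ⁻¹(FA) = 0.5828
d' = z(H) − z(FA) = 0.7063 − 0.5828 = 0.1235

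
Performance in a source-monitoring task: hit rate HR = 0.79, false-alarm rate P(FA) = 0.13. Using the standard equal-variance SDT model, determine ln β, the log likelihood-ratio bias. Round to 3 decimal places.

ln β = 0.309

z(H) = 0.8064
z(FA) = -1.1264
ln β = −½·[z(H)² − z(FA)²] = −0.5 × (0.6503 − 1.2688) = 0.30925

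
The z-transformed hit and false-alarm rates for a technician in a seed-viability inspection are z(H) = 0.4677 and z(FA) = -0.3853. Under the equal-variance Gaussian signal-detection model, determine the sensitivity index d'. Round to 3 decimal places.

d' = 0.853

d' = z(H) − z(FA) = 0.4677 − (-0.3853) = 0.8530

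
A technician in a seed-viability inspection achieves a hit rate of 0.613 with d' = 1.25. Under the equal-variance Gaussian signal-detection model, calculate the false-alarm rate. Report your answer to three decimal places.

z(hit rate) = z(0.613) = 0.2871
z(FA) = z(H) − d' = 0.2871 − 1.25 = -0.9629
false-alarm rate = Φ(-0.9629) = 0.1678

false-alarm rate = 0.168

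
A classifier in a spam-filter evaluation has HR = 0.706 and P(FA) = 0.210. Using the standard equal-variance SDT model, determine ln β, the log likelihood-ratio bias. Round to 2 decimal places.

ln β = 0.18

z(H) = 0.542
z(FA) = -0.806
ln β = −½·[z(H)² − z(FA)²] = −0.5 × (0.294 − 0.650) = 0.178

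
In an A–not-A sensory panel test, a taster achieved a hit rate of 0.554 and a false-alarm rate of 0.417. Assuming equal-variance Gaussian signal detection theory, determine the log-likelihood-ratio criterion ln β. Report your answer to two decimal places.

ln β = 0.01

Φ⁻¹(H) = 0.136
Φ⁻¹(FA) = -0.210
ln β = −½·[z(H)² − z(FA)²] = −0.5 × (0.018 − 0.044) = 0.013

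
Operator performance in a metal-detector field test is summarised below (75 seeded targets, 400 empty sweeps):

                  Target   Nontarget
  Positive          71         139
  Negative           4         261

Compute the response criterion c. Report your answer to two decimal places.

c = -0.61

H = 71/75 = 0.9467
FA = 139/400 = 0.3475
z(H) = z(0.9467) = 1.614
z(FA) = z(0.3475) = -0.392
c = −½·[z(H) + z(FA)] = −0.5 × (1.614 + (-0.392)) = -0.611
c < 0: the operator has a liberal response bias.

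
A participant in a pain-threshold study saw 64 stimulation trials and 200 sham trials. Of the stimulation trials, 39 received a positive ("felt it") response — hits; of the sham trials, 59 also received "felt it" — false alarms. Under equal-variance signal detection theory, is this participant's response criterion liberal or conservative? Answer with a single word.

z(H) = 0.278, z(FA) = -0.539
c = −½·(z(H) + z(FA)) = 0.1305
c > 0 → conservative criterion (biased toward responding “no”).

conservative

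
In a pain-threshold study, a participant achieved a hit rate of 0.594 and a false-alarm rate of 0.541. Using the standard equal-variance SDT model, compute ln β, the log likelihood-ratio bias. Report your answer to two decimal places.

Φ⁻¹(0.594) = 0.238, Φ⁻¹(0.541) = 0.103
ln β = −½·[z(H)² − z(FA)²] = −0.5 × (0.057 − 0.011) = -0.023

ln β = -0.02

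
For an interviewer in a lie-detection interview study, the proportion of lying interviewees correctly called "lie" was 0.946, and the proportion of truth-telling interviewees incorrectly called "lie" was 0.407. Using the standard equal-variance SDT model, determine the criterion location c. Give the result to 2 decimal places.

c = -0.69

z(H) = 1.607
z(FA) = -0.235
c = −½·[z(H) + z(FA)] = −0.5 × (1.607 + (-0.235)) = -0.686
c < 0: the interviewer has a liberal response bias.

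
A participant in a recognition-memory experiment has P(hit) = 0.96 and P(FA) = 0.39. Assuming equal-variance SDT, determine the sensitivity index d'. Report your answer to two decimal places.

z(H) = 1.751
z(FA) = -0.279
d' = z(H) − z(FA) = 1.751 − (-0.279) = 2.030

d' = 2.03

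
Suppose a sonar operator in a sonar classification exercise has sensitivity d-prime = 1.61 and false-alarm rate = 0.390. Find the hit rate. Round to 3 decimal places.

z(false-alarm rate) = z(0.390) = -0.2793
z(H) = z(FA) + d' = -0.2793 + 1.61 = 1.3307
hit rate = Φ(1.3307) = 0.9084

hit rate = 0.908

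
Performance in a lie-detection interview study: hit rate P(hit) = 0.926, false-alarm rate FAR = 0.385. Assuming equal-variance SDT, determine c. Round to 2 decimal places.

c = -0.58

Φ⁻¹(H) = 1.447
Φ⁻¹(FA) = -0.292
c = −½·[z(H) + z(FA)] = −0.5 × (1.447 + (-0.292)) = -0.5775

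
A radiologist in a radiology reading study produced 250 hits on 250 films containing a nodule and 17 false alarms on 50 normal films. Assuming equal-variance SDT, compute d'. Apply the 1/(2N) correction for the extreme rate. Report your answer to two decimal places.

d' = 3.29

The hit rate is 250/250 = 1, so apply the 1/(2N) correction: H → 1 − 1/(2·250) = 0.99800.
z(H) = z(0.99800) = 2.878
z(FA) = z(0.34000) = -0.412
d' = 2.878 − (-0.412) = 3.290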